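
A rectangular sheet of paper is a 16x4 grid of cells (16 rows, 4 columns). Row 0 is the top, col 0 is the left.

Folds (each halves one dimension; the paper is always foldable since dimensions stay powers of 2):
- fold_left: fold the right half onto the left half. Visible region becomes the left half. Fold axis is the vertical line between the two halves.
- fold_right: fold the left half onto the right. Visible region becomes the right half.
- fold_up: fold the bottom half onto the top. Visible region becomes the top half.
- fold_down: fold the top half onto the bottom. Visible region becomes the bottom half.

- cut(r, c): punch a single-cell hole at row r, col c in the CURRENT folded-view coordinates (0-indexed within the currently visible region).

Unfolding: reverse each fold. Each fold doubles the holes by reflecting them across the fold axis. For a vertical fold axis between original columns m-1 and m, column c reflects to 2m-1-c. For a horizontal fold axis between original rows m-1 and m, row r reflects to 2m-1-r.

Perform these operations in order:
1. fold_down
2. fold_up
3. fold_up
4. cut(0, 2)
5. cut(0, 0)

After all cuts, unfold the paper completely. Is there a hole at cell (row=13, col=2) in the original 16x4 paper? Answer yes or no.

Answer: no

Derivation:
Op 1 fold_down: fold axis h@8; visible region now rows[8,16) x cols[0,4) = 8x4
Op 2 fold_up: fold axis h@12; visible region now rows[8,12) x cols[0,4) = 4x4
Op 3 fold_up: fold axis h@10; visible region now rows[8,10) x cols[0,4) = 2x4
Op 4 cut(0, 2): punch at orig (8,2); cuts so far [(8, 2)]; region rows[8,10) x cols[0,4) = 2x4
Op 5 cut(0, 0): punch at orig (8,0); cuts so far [(8, 0), (8, 2)]; region rows[8,10) x cols[0,4) = 2x4
Unfold 1 (reflect across h@10): 4 holes -> [(8, 0), (8, 2), (11, 0), (11, 2)]
Unfold 2 (reflect across h@12): 8 holes -> [(8, 0), (8, 2), (11, 0), (11, 2), (12, 0), (12, 2), (15, 0), (15, 2)]
Unfold 3 (reflect across h@8): 16 holes -> [(0, 0), (0, 2), (3, 0), (3, 2), (4, 0), (4, 2), (7, 0), (7, 2), (8, 0), (8, 2), (11, 0), (11, 2), (12, 0), (12, 2), (15, 0), (15, 2)]
Holes: [(0, 0), (0, 2), (3, 0), (3, 2), (4, 0), (4, 2), (7, 0), (7, 2), (8, 0), (8, 2), (11, 0), (11, 2), (12, 0), (12, 2), (15, 0), (15, 2)]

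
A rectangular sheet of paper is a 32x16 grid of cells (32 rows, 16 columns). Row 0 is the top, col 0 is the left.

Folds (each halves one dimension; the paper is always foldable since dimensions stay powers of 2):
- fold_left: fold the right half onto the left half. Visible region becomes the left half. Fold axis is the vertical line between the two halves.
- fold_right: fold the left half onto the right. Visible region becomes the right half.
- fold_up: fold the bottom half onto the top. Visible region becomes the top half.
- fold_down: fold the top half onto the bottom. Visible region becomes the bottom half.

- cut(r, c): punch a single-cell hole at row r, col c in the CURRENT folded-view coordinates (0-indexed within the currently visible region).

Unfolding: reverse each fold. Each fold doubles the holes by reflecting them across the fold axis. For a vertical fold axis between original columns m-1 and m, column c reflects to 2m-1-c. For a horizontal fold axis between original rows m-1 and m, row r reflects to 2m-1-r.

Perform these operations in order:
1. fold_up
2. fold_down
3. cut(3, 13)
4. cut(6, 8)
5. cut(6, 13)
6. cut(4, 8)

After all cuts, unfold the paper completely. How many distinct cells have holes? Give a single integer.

Op 1 fold_up: fold axis h@16; visible region now rows[0,16) x cols[0,16) = 16x16
Op 2 fold_down: fold axis h@8; visible region now rows[8,16) x cols[0,16) = 8x16
Op 3 cut(3, 13): punch at orig (11,13); cuts so far [(11, 13)]; region rows[8,16) x cols[0,16) = 8x16
Op 4 cut(6, 8): punch at orig (14,8); cuts so far [(11, 13), (14, 8)]; region rows[8,16) x cols[0,16) = 8x16
Op 5 cut(6, 13): punch at orig (14,13); cuts so far [(11, 13), (14, 8), (14, 13)]; region rows[8,16) x cols[0,16) = 8x16
Op 6 cut(4, 8): punch at orig (12,8); cuts so far [(11, 13), (12, 8), (14, 8), (14, 13)]; region rows[8,16) x cols[0,16) = 8x16
Unfold 1 (reflect across h@8): 8 holes -> [(1, 8), (1, 13), (3, 8), (4, 13), (11, 13), (12, 8), (14, 8), (14, 13)]
Unfold 2 (reflect across h@16): 16 holes -> [(1, 8), (1, 13), (3, 8), (4, 13), (11, 13), (12, 8), (14, 8), (14, 13), (17, 8), (17, 13), (19, 8), (20, 13), (27, 13), (28, 8), (30, 8), (30, 13)]

Answer: 16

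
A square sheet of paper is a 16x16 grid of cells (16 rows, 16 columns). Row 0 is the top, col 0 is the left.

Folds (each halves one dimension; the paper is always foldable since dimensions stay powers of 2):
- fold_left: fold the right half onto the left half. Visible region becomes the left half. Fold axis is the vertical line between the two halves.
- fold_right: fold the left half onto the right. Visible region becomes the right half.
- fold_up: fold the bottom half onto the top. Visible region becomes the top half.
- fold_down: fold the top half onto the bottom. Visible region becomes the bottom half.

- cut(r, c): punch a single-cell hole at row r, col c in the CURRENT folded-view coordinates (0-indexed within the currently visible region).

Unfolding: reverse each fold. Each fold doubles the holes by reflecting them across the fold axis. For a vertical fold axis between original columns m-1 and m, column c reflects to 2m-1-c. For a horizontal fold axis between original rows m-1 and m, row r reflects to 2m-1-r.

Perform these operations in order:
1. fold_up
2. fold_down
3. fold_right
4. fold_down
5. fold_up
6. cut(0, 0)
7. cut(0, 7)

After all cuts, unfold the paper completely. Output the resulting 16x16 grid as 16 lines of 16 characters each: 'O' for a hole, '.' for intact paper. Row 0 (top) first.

Op 1 fold_up: fold axis h@8; visible region now rows[0,8) x cols[0,16) = 8x16
Op 2 fold_down: fold axis h@4; visible region now rows[4,8) x cols[0,16) = 4x16
Op 3 fold_right: fold axis v@8; visible region now rows[4,8) x cols[8,16) = 4x8
Op 4 fold_down: fold axis h@6; visible region now rows[6,8) x cols[8,16) = 2x8
Op 5 fold_up: fold axis h@7; visible region now rows[6,7) x cols[8,16) = 1x8
Op 6 cut(0, 0): punch at orig (6,8); cuts so far [(6, 8)]; region rows[6,7) x cols[8,16) = 1x8
Op 7 cut(0, 7): punch at orig (6,15); cuts so far [(6, 8), (6, 15)]; region rows[6,7) x cols[8,16) = 1x8
Unfold 1 (reflect across h@7): 4 holes -> [(6, 8), (6, 15), (7, 8), (7, 15)]
Unfold 2 (reflect across h@6): 8 holes -> [(4, 8), (4, 15), (5, 8), (5, 15), (6, 8), (6, 15), (7, 8), (7, 15)]
Unfold 3 (reflect across v@8): 16 holes -> [(4, 0), (4, 7), (4, 8), (4, 15), (5, 0), (5, 7), (5, 8), (5, 15), (6, 0), (6, 7), (6, 8), (6, 15), (7, 0), (7, 7), (7, 8), (7, 15)]
Unfold 4 (reflect across h@4): 32 holes -> [(0, 0), (0, 7), (0, 8), (0, 15), (1, 0), (1, 7), (1, 8), (1, 15), (2, 0), (2, 7), (2, 8), (2, 15), (3, 0), (3, 7), (3, 8), (3, 15), (4, 0), (4, 7), (4, 8), (4, 15), (5, 0), (5, 7), (5, 8), (5, 15), (6, 0), (6, 7), (6, 8), (6, 15), (7, 0), (7, 7), (7, 8), (7, 15)]
Unfold 5 (reflect across h@8): 64 holes -> [(0, 0), (0, 7), (0, 8), (0, 15), (1, 0), (1, 7), (1, 8), (1, 15), (2, 0), (2, 7), (2, 8), (2, 15), (3, 0), (3, 7), (3, 8), (3, 15), (4, 0), (4, 7), (4, 8), (4, 15), (5, 0), (5, 7), (5, 8), (5, 15), (6, 0), (6, 7), (6, 8), (6, 15), (7, 0), (7, 7), (7, 8), (7, 15), (8, 0), (8, 7), (8, 8), (8, 15), (9, 0), (9, 7), (9, 8), (9, 15), (10, 0), (10, 7), (10, 8), (10, 15), (11, 0), (11, 7), (11, 8), (11, 15), (12, 0), (12, 7), (12, 8), (12, 15), (13, 0), (13, 7), (13, 8), (13, 15), (14, 0), (14, 7), (14, 8), (14, 15), (15, 0), (15, 7), (15, 8), (15, 15)]

Answer: O......OO......O
O......OO......O
O......OO......O
O......OO......O
O......OO......O
O......OO......O
O......OO......O
O......OO......O
O......OO......O
O......OO......O
O......OO......O
O......OO......O
O......OO......O
O......OO......O
O......OO......O
O......OO......O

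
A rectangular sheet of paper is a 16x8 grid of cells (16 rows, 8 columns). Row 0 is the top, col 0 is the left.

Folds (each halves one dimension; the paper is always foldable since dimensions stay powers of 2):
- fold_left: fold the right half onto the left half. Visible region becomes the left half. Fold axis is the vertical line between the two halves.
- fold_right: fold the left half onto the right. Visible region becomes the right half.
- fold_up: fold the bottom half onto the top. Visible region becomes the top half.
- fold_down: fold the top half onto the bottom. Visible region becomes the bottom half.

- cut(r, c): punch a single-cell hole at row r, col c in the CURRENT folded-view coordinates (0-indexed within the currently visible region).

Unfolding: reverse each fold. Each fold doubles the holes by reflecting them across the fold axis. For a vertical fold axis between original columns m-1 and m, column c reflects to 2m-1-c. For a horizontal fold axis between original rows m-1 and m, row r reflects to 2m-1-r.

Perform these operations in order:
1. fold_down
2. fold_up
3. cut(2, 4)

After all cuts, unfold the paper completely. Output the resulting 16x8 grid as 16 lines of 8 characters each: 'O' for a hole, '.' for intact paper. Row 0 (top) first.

Answer: ........
........
....O...
........
........
....O...
........
........
........
........
....O...
........
........
....O...
........
........

Derivation:
Op 1 fold_down: fold axis h@8; visible region now rows[8,16) x cols[0,8) = 8x8
Op 2 fold_up: fold axis h@12; visible region now rows[8,12) x cols[0,8) = 4x8
Op 3 cut(2, 4): punch at orig (10,4); cuts so far [(10, 4)]; region rows[8,12) x cols[0,8) = 4x8
Unfold 1 (reflect across h@12): 2 holes -> [(10, 4), (13, 4)]
Unfold 2 (reflect across h@8): 4 holes -> [(2, 4), (5, 4), (10, 4), (13, 4)]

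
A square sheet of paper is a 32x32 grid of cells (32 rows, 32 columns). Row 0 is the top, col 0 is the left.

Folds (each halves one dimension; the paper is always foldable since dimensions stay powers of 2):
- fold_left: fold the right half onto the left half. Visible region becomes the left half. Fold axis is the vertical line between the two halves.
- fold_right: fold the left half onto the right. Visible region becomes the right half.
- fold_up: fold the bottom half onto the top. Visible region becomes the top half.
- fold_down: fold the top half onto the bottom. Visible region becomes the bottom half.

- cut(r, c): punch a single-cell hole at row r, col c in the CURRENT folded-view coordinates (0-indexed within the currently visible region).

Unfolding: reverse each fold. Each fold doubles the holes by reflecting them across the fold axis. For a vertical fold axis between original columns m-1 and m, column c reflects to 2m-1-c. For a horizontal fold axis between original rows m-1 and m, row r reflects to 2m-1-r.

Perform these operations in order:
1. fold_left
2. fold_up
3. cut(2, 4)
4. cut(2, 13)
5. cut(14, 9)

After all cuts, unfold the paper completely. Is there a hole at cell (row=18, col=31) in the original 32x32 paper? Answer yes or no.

Op 1 fold_left: fold axis v@16; visible region now rows[0,32) x cols[0,16) = 32x16
Op 2 fold_up: fold axis h@16; visible region now rows[0,16) x cols[0,16) = 16x16
Op 3 cut(2, 4): punch at orig (2,4); cuts so far [(2, 4)]; region rows[0,16) x cols[0,16) = 16x16
Op 4 cut(2, 13): punch at orig (2,13); cuts so far [(2, 4), (2, 13)]; region rows[0,16) x cols[0,16) = 16x16
Op 5 cut(14, 9): punch at orig (14,9); cuts so far [(2, 4), (2, 13), (14, 9)]; region rows[0,16) x cols[0,16) = 16x16
Unfold 1 (reflect across h@16): 6 holes -> [(2, 4), (2, 13), (14, 9), (17, 9), (29, 4), (29, 13)]
Unfold 2 (reflect across v@16): 12 holes -> [(2, 4), (2, 13), (2, 18), (2, 27), (14, 9), (14, 22), (17, 9), (17, 22), (29, 4), (29, 13), (29, 18), (29, 27)]
Holes: [(2, 4), (2, 13), (2, 18), (2, 27), (14, 9), (14, 22), (17, 9), (17, 22), (29, 4), (29, 13), (29, 18), (29, 27)]

Answer: no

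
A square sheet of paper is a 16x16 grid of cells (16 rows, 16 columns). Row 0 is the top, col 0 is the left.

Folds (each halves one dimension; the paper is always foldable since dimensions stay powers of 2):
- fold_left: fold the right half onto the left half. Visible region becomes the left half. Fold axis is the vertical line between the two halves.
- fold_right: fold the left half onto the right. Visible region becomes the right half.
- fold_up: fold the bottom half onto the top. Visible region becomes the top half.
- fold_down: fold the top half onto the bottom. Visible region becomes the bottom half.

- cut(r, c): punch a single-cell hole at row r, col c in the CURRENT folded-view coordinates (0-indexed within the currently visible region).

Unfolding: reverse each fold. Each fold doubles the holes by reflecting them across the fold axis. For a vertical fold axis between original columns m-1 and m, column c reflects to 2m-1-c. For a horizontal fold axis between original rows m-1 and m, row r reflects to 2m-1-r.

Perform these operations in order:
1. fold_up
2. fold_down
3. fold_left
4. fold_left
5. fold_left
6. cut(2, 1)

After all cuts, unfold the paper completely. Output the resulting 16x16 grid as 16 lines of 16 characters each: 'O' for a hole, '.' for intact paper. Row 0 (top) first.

Op 1 fold_up: fold axis h@8; visible region now rows[0,8) x cols[0,16) = 8x16
Op 2 fold_down: fold axis h@4; visible region now rows[4,8) x cols[0,16) = 4x16
Op 3 fold_left: fold axis v@8; visible region now rows[4,8) x cols[0,8) = 4x8
Op 4 fold_left: fold axis v@4; visible region now rows[4,8) x cols[0,4) = 4x4
Op 5 fold_left: fold axis v@2; visible region now rows[4,8) x cols[0,2) = 4x2
Op 6 cut(2, 1): punch at orig (6,1); cuts so far [(6, 1)]; region rows[4,8) x cols[0,2) = 4x2
Unfold 1 (reflect across v@2): 2 holes -> [(6, 1), (6, 2)]
Unfold 2 (reflect across v@4): 4 holes -> [(6, 1), (6, 2), (6, 5), (6, 6)]
Unfold 3 (reflect across v@8): 8 holes -> [(6, 1), (6, 2), (6, 5), (6, 6), (6, 9), (6, 10), (6, 13), (6, 14)]
Unfold 4 (reflect across h@4): 16 holes -> [(1, 1), (1, 2), (1, 5), (1, 6), (1, 9), (1, 10), (1, 13), (1, 14), (6, 1), (6, 2), (6, 5), (6, 6), (6, 9), (6, 10), (6, 13), (6, 14)]
Unfold 5 (reflect across h@8): 32 holes -> [(1, 1), (1, 2), (1, 5), (1, 6), (1, 9), (1, 10), (1, 13), (1, 14), (6, 1), (6, 2), (6, 5), (6, 6), (6, 9), (6, 10), (6, 13), (6, 14), (9, 1), (9, 2), (9, 5), (9, 6), (9, 9), (9, 10), (9, 13), (9, 14), (14, 1), (14, 2), (14, 5), (14, 6), (14, 9), (14, 10), (14, 13), (14, 14)]

Answer: ................
.OO..OO..OO..OO.
................
................
................
................
.OO..OO..OO..OO.
................
................
.OO..OO..OO..OO.
................
................
................
................
.OO..OO..OO..OO.
................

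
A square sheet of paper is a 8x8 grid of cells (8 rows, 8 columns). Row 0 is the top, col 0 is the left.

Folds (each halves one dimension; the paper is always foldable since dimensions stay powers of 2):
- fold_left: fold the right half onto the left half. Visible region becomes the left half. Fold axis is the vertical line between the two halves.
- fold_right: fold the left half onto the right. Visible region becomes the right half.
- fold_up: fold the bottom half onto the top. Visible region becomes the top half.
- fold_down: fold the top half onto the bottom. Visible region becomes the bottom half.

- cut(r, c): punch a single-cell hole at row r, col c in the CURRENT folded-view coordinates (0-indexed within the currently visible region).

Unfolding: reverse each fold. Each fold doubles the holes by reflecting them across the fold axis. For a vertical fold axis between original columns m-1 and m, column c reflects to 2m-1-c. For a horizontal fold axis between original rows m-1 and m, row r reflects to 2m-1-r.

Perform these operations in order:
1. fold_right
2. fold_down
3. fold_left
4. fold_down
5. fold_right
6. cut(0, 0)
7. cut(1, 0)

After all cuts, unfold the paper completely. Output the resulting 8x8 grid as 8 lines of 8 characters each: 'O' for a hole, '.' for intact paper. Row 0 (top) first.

Op 1 fold_right: fold axis v@4; visible region now rows[0,8) x cols[4,8) = 8x4
Op 2 fold_down: fold axis h@4; visible region now rows[4,8) x cols[4,8) = 4x4
Op 3 fold_left: fold axis v@6; visible region now rows[4,8) x cols[4,6) = 4x2
Op 4 fold_down: fold axis h@6; visible region now rows[6,8) x cols[4,6) = 2x2
Op 5 fold_right: fold axis v@5; visible region now rows[6,8) x cols[5,6) = 2x1
Op 6 cut(0, 0): punch at orig (6,5); cuts so far [(6, 5)]; region rows[6,8) x cols[5,6) = 2x1
Op 7 cut(1, 0): punch at orig (7,5); cuts so far [(6, 5), (7, 5)]; region rows[6,8) x cols[5,6) = 2x1
Unfold 1 (reflect across v@5): 4 holes -> [(6, 4), (6, 5), (7, 4), (7, 5)]
Unfold 2 (reflect across h@6): 8 holes -> [(4, 4), (4, 5), (5, 4), (5, 5), (6, 4), (6, 5), (7, 4), (7, 5)]
Unfold 3 (reflect across v@6): 16 holes -> [(4, 4), (4, 5), (4, 6), (4, 7), (5, 4), (5, 5), (5, 6), (5, 7), (6, 4), (6, 5), (6, 6), (6, 7), (7, 4), (7, 5), (7, 6), (7, 7)]
Unfold 4 (reflect across h@4): 32 holes -> [(0, 4), (0, 5), (0, 6), (0, 7), (1, 4), (1, 5), (1, 6), (1, 7), (2, 4), (2, 5), (2, 6), (2, 7), (3, 4), (3, 5), (3, 6), (3, 7), (4, 4), (4, 5), (4, 6), (4, 7), (5, 4), (5, 5), (5, 6), (5, 7), (6, 4), (6, 5), (6, 6), (6, 7), (7, 4), (7, 5), (7, 6), (7, 7)]
Unfold 5 (reflect across v@4): 64 holes -> [(0, 0), (0, 1), (0, 2), (0, 3), (0, 4), (0, 5), (0, 6), (0, 7), (1, 0), (1, 1), (1, 2), (1, 3), (1, 4), (1, 5), (1, 6), (1, 7), (2, 0), (2, 1), (2, 2), (2, 3), (2, 4), (2, 5), (2, 6), (2, 7), (3, 0), (3, 1), (3, 2), (3, 3), (3, 4), (3, 5), (3, 6), (3, 7), (4, 0), (4, 1), (4, 2), (4, 3), (4, 4), (4, 5), (4, 6), (4, 7), (5, 0), (5, 1), (5, 2), (5, 3), (5, 4), (5, 5), (5, 6), (5, 7), (6, 0), (6, 1), (6, 2), (6, 3), (6, 4), (6, 5), (6, 6), (6, 7), (7, 0), (7, 1), (7, 2), (7, 3), (7, 4), (7, 5), (7, 6), (7, 7)]

Answer: OOOOOOOO
OOOOOOOO
OOOOOOOO
OOOOOOOO
OOOOOOOO
OOOOOOOO
OOOOOOOO
OOOOOOOO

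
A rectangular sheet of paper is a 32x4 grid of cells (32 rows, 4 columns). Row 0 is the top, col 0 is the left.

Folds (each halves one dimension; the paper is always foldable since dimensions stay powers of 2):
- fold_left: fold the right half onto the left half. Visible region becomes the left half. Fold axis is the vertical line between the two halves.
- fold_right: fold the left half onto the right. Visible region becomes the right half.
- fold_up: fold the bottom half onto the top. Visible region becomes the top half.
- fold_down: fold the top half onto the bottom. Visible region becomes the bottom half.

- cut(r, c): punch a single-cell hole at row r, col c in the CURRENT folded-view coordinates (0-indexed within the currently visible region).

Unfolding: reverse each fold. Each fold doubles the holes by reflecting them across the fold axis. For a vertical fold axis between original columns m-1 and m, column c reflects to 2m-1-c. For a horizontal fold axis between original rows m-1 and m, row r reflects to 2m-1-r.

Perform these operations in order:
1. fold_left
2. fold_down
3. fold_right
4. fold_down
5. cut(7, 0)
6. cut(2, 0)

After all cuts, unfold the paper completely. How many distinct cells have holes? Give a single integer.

Op 1 fold_left: fold axis v@2; visible region now rows[0,32) x cols[0,2) = 32x2
Op 2 fold_down: fold axis h@16; visible region now rows[16,32) x cols[0,2) = 16x2
Op 3 fold_right: fold axis v@1; visible region now rows[16,32) x cols[1,2) = 16x1
Op 4 fold_down: fold axis h@24; visible region now rows[24,32) x cols[1,2) = 8x1
Op 5 cut(7, 0): punch at orig (31,1); cuts so far [(31, 1)]; region rows[24,32) x cols[1,2) = 8x1
Op 6 cut(2, 0): punch at orig (26,1); cuts so far [(26, 1), (31, 1)]; region rows[24,32) x cols[1,2) = 8x1
Unfold 1 (reflect across h@24): 4 holes -> [(16, 1), (21, 1), (26, 1), (31, 1)]
Unfold 2 (reflect across v@1): 8 holes -> [(16, 0), (16, 1), (21, 0), (21, 1), (26, 0), (26, 1), (31, 0), (31, 1)]
Unfold 3 (reflect across h@16): 16 holes -> [(0, 0), (0, 1), (5, 0), (5, 1), (10, 0), (10, 1), (15, 0), (15, 1), (16, 0), (16, 1), (21, 0), (21, 1), (26, 0), (26, 1), (31, 0), (31, 1)]
Unfold 4 (reflect across v@2): 32 holes -> [(0, 0), (0, 1), (0, 2), (0, 3), (5, 0), (5, 1), (5, 2), (5, 3), (10, 0), (10, 1), (10, 2), (10, 3), (15, 0), (15, 1), (15, 2), (15, 3), (16, 0), (16, 1), (16, 2), (16, 3), (21, 0), (21, 1), (21, 2), (21, 3), (26, 0), (26, 1), (26, 2), (26, 3), (31, 0), (31, 1), (31, 2), (31, 3)]

Answer: 32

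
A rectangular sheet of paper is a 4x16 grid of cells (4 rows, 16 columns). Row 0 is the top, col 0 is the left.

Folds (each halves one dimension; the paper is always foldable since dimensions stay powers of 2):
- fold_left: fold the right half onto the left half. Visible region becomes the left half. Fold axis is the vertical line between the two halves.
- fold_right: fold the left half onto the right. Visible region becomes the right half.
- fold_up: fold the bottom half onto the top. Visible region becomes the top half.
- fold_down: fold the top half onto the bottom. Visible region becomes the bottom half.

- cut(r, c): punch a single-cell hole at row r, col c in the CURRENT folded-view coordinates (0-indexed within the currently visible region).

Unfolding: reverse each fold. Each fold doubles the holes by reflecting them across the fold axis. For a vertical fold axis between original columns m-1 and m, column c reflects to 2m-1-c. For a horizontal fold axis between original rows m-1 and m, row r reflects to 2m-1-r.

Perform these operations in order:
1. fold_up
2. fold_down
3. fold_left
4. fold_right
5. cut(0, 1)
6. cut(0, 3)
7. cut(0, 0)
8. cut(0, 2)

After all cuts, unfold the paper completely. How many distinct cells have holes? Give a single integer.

Op 1 fold_up: fold axis h@2; visible region now rows[0,2) x cols[0,16) = 2x16
Op 2 fold_down: fold axis h@1; visible region now rows[1,2) x cols[0,16) = 1x16
Op 3 fold_left: fold axis v@8; visible region now rows[1,2) x cols[0,8) = 1x8
Op 4 fold_right: fold axis v@4; visible region now rows[1,2) x cols[4,8) = 1x4
Op 5 cut(0, 1): punch at orig (1,5); cuts so far [(1, 5)]; region rows[1,2) x cols[4,8) = 1x4
Op 6 cut(0, 3): punch at orig (1,7); cuts so far [(1, 5), (1, 7)]; region rows[1,2) x cols[4,8) = 1x4
Op 7 cut(0, 0): punch at orig (1,4); cuts so far [(1, 4), (1, 5), (1, 7)]; region rows[1,2) x cols[4,8) = 1x4
Op 8 cut(0, 2): punch at orig (1,6); cuts so far [(1, 4), (1, 5), (1, 6), (1, 7)]; region rows[1,2) x cols[4,8) = 1x4
Unfold 1 (reflect across v@4): 8 holes -> [(1, 0), (1, 1), (1, 2), (1, 3), (1, 4), (1, 5), (1, 6), (1, 7)]
Unfold 2 (reflect across v@8): 16 holes -> [(1, 0), (1, 1), (1, 2), (1, 3), (1, 4), (1, 5), (1, 6), (1, 7), (1, 8), (1, 9), (1, 10), (1, 11), (1, 12), (1, 13), (1, 14), (1, 15)]
Unfold 3 (reflect across h@1): 32 holes -> [(0, 0), (0, 1), (0, 2), (0, 3), (0, 4), (0, 5), (0, 6), (0, 7), (0, 8), (0, 9), (0, 10), (0, 11), (0, 12), (0, 13), (0, 14), (0, 15), (1, 0), (1, 1), (1, 2), (1, 3), (1, 4), (1, 5), (1, 6), (1, 7), (1, 8), (1, 9), (1, 10), (1, 11), (1, 12), (1, 13), (1, 14), (1, 15)]
Unfold 4 (reflect across h@2): 64 holes -> [(0, 0), (0, 1), (0, 2), (0, 3), (0, 4), (0, 5), (0, 6), (0, 7), (0, 8), (0, 9), (0, 10), (0, 11), (0, 12), (0, 13), (0, 14), (0, 15), (1, 0), (1, 1), (1, 2), (1, 3), (1, 4), (1, 5), (1, 6), (1, 7), (1, 8), (1, 9), (1, 10), (1, 11), (1, 12), (1, 13), (1, 14), (1, 15), (2, 0), (2, 1), (2, 2), (2, 3), (2, 4), (2, 5), (2, 6), (2, 7), (2, 8), (2, 9), (2, 10), (2, 11), (2, 12), (2, 13), (2, 14), (2, 15), (3, 0), (3, 1), (3, 2), (3, 3), (3, 4), (3, 5), (3, 6), (3, 7), (3, 8), (3, 9), (3, 10), (3, 11), (3, 12), (3, 13), (3, 14), (3, 15)]

Answer: 64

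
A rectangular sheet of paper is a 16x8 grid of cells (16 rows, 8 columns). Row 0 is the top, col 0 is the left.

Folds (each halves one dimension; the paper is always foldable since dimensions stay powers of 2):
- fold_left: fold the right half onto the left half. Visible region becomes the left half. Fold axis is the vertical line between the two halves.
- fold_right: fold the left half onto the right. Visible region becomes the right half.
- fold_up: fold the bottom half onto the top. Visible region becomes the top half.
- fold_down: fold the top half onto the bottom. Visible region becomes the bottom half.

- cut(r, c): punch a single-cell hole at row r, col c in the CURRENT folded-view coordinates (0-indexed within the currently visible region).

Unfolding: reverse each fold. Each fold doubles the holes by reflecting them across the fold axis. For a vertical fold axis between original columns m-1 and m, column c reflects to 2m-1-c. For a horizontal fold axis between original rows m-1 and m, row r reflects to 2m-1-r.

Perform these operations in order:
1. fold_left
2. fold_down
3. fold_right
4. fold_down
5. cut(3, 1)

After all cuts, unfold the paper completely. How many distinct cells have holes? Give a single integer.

Op 1 fold_left: fold axis v@4; visible region now rows[0,16) x cols[0,4) = 16x4
Op 2 fold_down: fold axis h@8; visible region now rows[8,16) x cols[0,4) = 8x4
Op 3 fold_right: fold axis v@2; visible region now rows[8,16) x cols[2,4) = 8x2
Op 4 fold_down: fold axis h@12; visible region now rows[12,16) x cols[2,4) = 4x2
Op 5 cut(3, 1): punch at orig (15,3); cuts so far [(15, 3)]; region rows[12,16) x cols[2,4) = 4x2
Unfold 1 (reflect across h@12): 2 holes -> [(8, 3), (15, 3)]
Unfold 2 (reflect across v@2): 4 holes -> [(8, 0), (8, 3), (15, 0), (15, 3)]
Unfold 3 (reflect across h@8): 8 holes -> [(0, 0), (0, 3), (7, 0), (7, 3), (8, 0), (8, 3), (15, 0), (15, 3)]
Unfold 4 (reflect across v@4): 16 holes -> [(0, 0), (0, 3), (0, 4), (0, 7), (7, 0), (7, 3), (7, 4), (7, 7), (8, 0), (8, 3), (8, 4), (8, 7), (15, 0), (15, 3), (15, 4), (15, 7)]

Answer: 16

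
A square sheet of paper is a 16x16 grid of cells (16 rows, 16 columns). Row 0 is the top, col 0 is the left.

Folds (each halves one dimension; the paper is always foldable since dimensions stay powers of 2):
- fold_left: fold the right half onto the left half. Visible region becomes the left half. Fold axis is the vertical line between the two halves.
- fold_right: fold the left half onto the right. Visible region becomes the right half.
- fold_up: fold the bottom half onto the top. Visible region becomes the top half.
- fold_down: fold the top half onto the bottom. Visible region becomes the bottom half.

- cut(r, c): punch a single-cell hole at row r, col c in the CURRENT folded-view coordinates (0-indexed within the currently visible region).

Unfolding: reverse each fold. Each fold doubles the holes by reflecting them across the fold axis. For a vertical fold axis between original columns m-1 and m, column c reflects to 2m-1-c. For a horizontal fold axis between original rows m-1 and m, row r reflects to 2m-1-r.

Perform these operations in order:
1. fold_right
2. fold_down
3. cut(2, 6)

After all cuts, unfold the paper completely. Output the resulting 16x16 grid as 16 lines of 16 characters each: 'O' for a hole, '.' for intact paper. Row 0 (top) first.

Answer: ................
................
................
................
................
.O............O.
................
................
................
................
.O............O.
................
................
................
................
................

Derivation:
Op 1 fold_right: fold axis v@8; visible region now rows[0,16) x cols[8,16) = 16x8
Op 2 fold_down: fold axis h@8; visible region now rows[8,16) x cols[8,16) = 8x8
Op 3 cut(2, 6): punch at orig (10,14); cuts so far [(10, 14)]; region rows[8,16) x cols[8,16) = 8x8
Unfold 1 (reflect across h@8): 2 holes -> [(5, 14), (10, 14)]
Unfold 2 (reflect across v@8): 4 holes -> [(5, 1), (5, 14), (10, 1), (10, 14)]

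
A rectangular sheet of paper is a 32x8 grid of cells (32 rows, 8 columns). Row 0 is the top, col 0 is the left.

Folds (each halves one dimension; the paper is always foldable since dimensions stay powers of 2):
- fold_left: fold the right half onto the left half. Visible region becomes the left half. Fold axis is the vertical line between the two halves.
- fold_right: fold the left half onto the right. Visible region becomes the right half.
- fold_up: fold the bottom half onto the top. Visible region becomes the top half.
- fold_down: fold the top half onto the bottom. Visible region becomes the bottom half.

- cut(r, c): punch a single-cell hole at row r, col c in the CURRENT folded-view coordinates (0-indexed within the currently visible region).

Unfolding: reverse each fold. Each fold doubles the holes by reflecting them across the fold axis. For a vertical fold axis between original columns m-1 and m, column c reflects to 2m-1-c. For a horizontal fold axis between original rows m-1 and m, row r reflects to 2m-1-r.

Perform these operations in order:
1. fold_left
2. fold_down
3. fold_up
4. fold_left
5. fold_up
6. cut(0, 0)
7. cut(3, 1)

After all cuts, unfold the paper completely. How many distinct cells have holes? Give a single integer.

Answer: 64

Derivation:
Op 1 fold_left: fold axis v@4; visible region now rows[0,32) x cols[0,4) = 32x4
Op 2 fold_down: fold axis h@16; visible region now rows[16,32) x cols[0,4) = 16x4
Op 3 fold_up: fold axis h@24; visible region now rows[16,24) x cols[0,4) = 8x4
Op 4 fold_left: fold axis v@2; visible region now rows[16,24) x cols[0,2) = 8x2
Op 5 fold_up: fold axis h@20; visible region now rows[16,20) x cols[0,2) = 4x2
Op 6 cut(0, 0): punch at orig (16,0); cuts so far [(16, 0)]; region rows[16,20) x cols[0,2) = 4x2
Op 7 cut(3, 1): punch at orig (19,1); cuts so far [(16, 0), (19, 1)]; region rows[16,20) x cols[0,2) = 4x2
Unfold 1 (reflect across h@20): 4 holes -> [(16, 0), (19, 1), (20, 1), (23, 0)]
Unfold 2 (reflect across v@2): 8 holes -> [(16, 0), (16, 3), (19, 1), (19, 2), (20, 1), (20, 2), (23, 0), (23, 3)]
Unfold 3 (reflect across h@24): 16 holes -> [(16, 0), (16, 3), (19, 1), (19, 2), (20, 1), (20, 2), (23, 0), (23, 3), (24, 0), (24, 3), (27, 1), (27, 2), (28, 1), (28, 2), (31, 0), (31, 3)]
Unfold 4 (reflect across h@16): 32 holes -> [(0, 0), (0, 3), (3, 1), (3, 2), (4, 1), (4, 2), (7, 0), (7, 3), (8, 0), (8, 3), (11, 1), (11, 2), (12, 1), (12, 2), (15, 0), (15, 3), (16, 0), (16, 3), (19, 1), (19, 2), (20, 1), (20, 2), (23, 0), (23, 3), (24, 0), (24, 3), (27, 1), (27, 2), (28, 1), (28, 2), (31, 0), (31, 3)]
Unfold 5 (reflect across v@4): 64 holes -> [(0, 0), (0, 3), (0, 4), (0, 7), (3, 1), (3, 2), (3, 5), (3, 6), (4, 1), (4, 2), (4, 5), (4, 6), (7, 0), (7, 3), (7, 4), (7, 7), (8, 0), (8, 3), (8, 4), (8, 7), (11, 1), (11, 2), (11, 5), (11, 6), (12, 1), (12, 2), (12, 5), (12, 6), (15, 0), (15, 3), (15, 4), (15, 7), (16, 0), (16, 3), (16, 4), (16, 7), (19, 1), (19, 2), (19, 5), (19, 6), (20, 1), (20, 2), (20, 5), (20, 6), (23, 0), (23, 3), (23, 4), (23, 7), (24, 0), (24, 3), (24, 4), (24, 7), (27, 1), (27, 2), (27, 5), (27, 6), (28, 1), (28, 2), (28, 5), (28, 6), (31, 0), (31, 3), (31, 4), (31, 7)]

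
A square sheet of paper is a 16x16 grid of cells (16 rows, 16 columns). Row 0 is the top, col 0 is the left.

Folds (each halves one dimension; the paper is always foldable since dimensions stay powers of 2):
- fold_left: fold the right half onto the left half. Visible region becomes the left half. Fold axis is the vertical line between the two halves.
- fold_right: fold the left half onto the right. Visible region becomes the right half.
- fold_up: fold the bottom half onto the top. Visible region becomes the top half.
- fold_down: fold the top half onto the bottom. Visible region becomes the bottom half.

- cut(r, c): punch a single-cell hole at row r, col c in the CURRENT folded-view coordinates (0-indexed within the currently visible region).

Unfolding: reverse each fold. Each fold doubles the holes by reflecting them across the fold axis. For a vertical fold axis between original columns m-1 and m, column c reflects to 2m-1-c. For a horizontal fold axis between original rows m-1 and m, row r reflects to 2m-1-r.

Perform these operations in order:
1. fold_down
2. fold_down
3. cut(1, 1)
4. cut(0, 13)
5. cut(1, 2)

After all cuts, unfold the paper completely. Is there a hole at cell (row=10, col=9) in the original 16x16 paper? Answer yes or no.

Op 1 fold_down: fold axis h@8; visible region now rows[8,16) x cols[0,16) = 8x16
Op 2 fold_down: fold axis h@12; visible region now rows[12,16) x cols[0,16) = 4x16
Op 3 cut(1, 1): punch at orig (13,1); cuts so far [(13, 1)]; region rows[12,16) x cols[0,16) = 4x16
Op 4 cut(0, 13): punch at orig (12,13); cuts so far [(12, 13), (13, 1)]; region rows[12,16) x cols[0,16) = 4x16
Op 5 cut(1, 2): punch at orig (13,2); cuts so far [(12, 13), (13, 1), (13, 2)]; region rows[12,16) x cols[0,16) = 4x16
Unfold 1 (reflect across h@12): 6 holes -> [(10, 1), (10, 2), (11, 13), (12, 13), (13, 1), (13, 2)]
Unfold 2 (reflect across h@8): 12 holes -> [(2, 1), (2, 2), (3, 13), (4, 13), (5, 1), (5, 2), (10, 1), (10, 2), (11, 13), (12, 13), (13, 1), (13, 2)]
Holes: [(2, 1), (2, 2), (3, 13), (4, 13), (5, 1), (5, 2), (10, 1), (10, 2), (11, 13), (12, 13), (13, 1), (13, 2)]

Answer: no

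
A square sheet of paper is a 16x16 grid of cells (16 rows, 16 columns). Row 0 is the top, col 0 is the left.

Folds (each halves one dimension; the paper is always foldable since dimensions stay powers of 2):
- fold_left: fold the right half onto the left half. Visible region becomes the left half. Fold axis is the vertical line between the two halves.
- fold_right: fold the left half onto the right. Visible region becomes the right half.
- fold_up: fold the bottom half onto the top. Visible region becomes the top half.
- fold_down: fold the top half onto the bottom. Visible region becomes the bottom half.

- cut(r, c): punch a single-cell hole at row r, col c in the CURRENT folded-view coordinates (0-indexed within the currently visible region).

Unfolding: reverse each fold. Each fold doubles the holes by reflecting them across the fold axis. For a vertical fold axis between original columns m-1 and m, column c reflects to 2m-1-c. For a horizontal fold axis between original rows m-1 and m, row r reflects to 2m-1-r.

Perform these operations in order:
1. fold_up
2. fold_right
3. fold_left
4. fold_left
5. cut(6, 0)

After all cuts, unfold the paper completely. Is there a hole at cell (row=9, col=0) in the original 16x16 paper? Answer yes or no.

Op 1 fold_up: fold axis h@8; visible region now rows[0,8) x cols[0,16) = 8x16
Op 2 fold_right: fold axis v@8; visible region now rows[0,8) x cols[8,16) = 8x8
Op 3 fold_left: fold axis v@12; visible region now rows[0,8) x cols[8,12) = 8x4
Op 4 fold_left: fold axis v@10; visible region now rows[0,8) x cols[8,10) = 8x2
Op 5 cut(6, 0): punch at orig (6,8); cuts so far [(6, 8)]; region rows[0,8) x cols[8,10) = 8x2
Unfold 1 (reflect across v@10): 2 holes -> [(6, 8), (6, 11)]
Unfold 2 (reflect across v@12): 4 holes -> [(6, 8), (6, 11), (6, 12), (6, 15)]
Unfold 3 (reflect across v@8): 8 holes -> [(6, 0), (6, 3), (6, 4), (6, 7), (6, 8), (6, 11), (6, 12), (6, 15)]
Unfold 4 (reflect across h@8): 16 holes -> [(6, 0), (6, 3), (6, 4), (6, 7), (6, 8), (6, 11), (6, 12), (6, 15), (9, 0), (9, 3), (9, 4), (9, 7), (9, 8), (9, 11), (9, 12), (9, 15)]
Holes: [(6, 0), (6, 3), (6, 4), (6, 7), (6, 8), (6, 11), (6, 12), (6, 15), (9, 0), (9, 3), (9, 4), (9, 7), (9, 8), (9, 11), (9, 12), (9, 15)]

Answer: yes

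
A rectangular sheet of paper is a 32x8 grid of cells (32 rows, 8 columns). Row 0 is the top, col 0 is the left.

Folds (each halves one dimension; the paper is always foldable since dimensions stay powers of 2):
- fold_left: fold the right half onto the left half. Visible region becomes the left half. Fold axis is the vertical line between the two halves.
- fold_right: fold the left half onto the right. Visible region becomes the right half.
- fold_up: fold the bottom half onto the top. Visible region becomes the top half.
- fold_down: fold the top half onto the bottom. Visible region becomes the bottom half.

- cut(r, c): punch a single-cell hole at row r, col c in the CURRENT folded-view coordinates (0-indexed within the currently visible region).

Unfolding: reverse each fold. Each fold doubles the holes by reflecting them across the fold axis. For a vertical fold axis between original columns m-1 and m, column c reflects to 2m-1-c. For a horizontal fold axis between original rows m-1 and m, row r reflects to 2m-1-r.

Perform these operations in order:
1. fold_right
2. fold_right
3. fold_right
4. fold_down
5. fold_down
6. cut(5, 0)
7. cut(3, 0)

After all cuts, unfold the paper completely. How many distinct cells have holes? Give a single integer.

Answer: 64

Derivation:
Op 1 fold_right: fold axis v@4; visible region now rows[0,32) x cols[4,8) = 32x4
Op 2 fold_right: fold axis v@6; visible region now rows[0,32) x cols[6,8) = 32x2
Op 3 fold_right: fold axis v@7; visible region now rows[0,32) x cols[7,8) = 32x1
Op 4 fold_down: fold axis h@16; visible region now rows[16,32) x cols[7,8) = 16x1
Op 5 fold_down: fold axis h@24; visible region now rows[24,32) x cols[7,8) = 8x1
Op 6 cut(5, 0): punch at orig (29,7); cuts so far [(29, 7)]; region rows[24,32) x cols[7,8) = 8x1
Op 7 cut(3, 0): punch at orig (27,7); cuts so far [(27, 7), (29, 7)]; region rows[24,32) x cols[7,8) = 8x1
Unfold 1 (reflect across h@24): 4 holes -> [(18, 7), (20, 7), (27, 7), (29, 7)]
Unfold 2 (reflect across h@16): 8 holes -> [(2, 7), (4, 7), (11, 7), (13, 7), (18, 7), (20, 7), (27, 7), (29, 7)]
Unfold 3 (reflect across v@7): 16 holes -> [(2, 6), (2, 7), (4, 6), (4, 7), (11, 6), (11, 7), (13, 6), (13, 7), (18, 6), (18, 7), (20, 6), (20, 7), (27, 6), (27, 7), (29, 6), (29, 7)]
Unfold 4 (reflect across v@6): 32 holes -> [(2, 4), (2, 5), (2, 6), (2, 7), (4, 4), (4, 5), (4, 6), (4, 7), (11, 4), (11, 5), (11, 6), (11, 7), (13, 4), (13, 5), (13, 6), (13, 7), (18, 4), (18, 5), (18, 6), (18, 7), (20, 4), (20, 5), (20, 6), (20, 7), (27, 4), (27, 5), (27, 6), (27, 7), (29, 4), (29, 5), (29, 6), (29, 7)]
Unfold 5 (reflect across v@4): 64 holes -> [(2, 0), (2, 1), (2, 2), (2, 3), (2, 4), (2, 5), (2, 6), (2, 7), (4, 0), (4, 1), (4, 2), (4, 3), (4, 4), (4, 5), (4, 6), (4, 7), (11, 0), (11, 1), (11, 2), (11, 3), (11, 4), (11, 5), (11, 6), (11, 7), (13, 0), (13, 1), (13, 2), (13, 3), (13, 4), (13, 5), (13, 6), (13, 7), (18, 0), (18, 1), (18, 2), (18, 3), (18, 4), (18, 5), (18, 6), (18, 7), (20, 0), (20, 1), (20, 2), (20, 3), (20, 4), (20, 5), (20, 6), (20, 7), (27, 0), (27, 1), (27, 2), (27, 3), (27, 4), (27, 5), (27, 6), (27, 7), (29, 0), (29, 1), (29, 2), (29, 3), (29, 4), (29, 5), (29, 6), (29, 7)]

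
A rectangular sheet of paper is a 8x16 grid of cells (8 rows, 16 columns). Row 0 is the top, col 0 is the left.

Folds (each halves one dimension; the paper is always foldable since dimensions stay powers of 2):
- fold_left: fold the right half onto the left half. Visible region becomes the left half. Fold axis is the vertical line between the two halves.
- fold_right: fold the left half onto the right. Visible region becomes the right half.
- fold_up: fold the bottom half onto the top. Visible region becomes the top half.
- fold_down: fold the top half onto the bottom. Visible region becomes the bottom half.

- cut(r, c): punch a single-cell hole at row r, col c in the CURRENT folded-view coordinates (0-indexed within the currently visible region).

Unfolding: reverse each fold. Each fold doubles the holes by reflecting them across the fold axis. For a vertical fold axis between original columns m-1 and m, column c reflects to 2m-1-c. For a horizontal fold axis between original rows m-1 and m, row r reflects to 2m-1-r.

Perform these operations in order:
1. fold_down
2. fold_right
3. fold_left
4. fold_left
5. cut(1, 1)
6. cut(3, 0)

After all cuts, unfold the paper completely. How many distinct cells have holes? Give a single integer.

Op 1 fold_down: fold axis h@4; visible region now rows[4,8) x cols[0,16) = 4x16
Op 2 fold_right: fold axis v@8; visible region now rows[4,8) x cols[8,16) = 4x8
Op 3 fold_left: fold axis v@12; visible region now rows[4,8) x cols[8,12) = 4x4
Op 4 fold_left: fold axis v@10; visible region now rows[4,8) x cols[8,10) = 4x2
Op 5 cut(1, 1): punch at orig (5,9); cuts so far [(5, 9)]; region rows[4,8) x cols[8,10) = 4x2
Op 6 cut(3, 0): punch at orig (7,8); cuts so far [(5, 9), (7, 8)]; region rows[4,8) x cols[8,10) = 4x2
Unfold 1 (reflect across v@10): 4 holes -> [(5, 9), (5, 10), (7, 8), (7, 11)]
Unfold 2 (reflect across v@12): 8 holes -> [(5, 9), (5, 10), (5, 13), (5, 14), (7, 8), (7, 11), (7, 12), (7, 15)]
Unfold 3 (reflect across v@8): 16 holes -> [(5, 1), (5, 2), (5, 5), (5, 6), (5, 9), (5, 10), (5, 13), (5, 14), (7, 0), (7, 3), (7, 4), (7, 7), (7, 8), (7, 11), (7, 12), (7, 15)]
Unfold 4 (reflect across h@4): 32 holes -> [(0, 0), (0, 3), (0, 4), (0, 7), (0, 8), (0, 11), (0, 12), (0, 15), (2, 1), (2, 2), (2, 5), (2, 6), (2, 9), (2, 10), (2, 13), (2, 14), (5, 1), (5, 2), (5, 5), (5, 6), (5, 9), (5, 10), (5, 13), (5, 14), (7, 0), (7, 3), (7, 4), (7, 7), (7, 8), (7, 11), (7, 12), (7, 15)]

Answer: 32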